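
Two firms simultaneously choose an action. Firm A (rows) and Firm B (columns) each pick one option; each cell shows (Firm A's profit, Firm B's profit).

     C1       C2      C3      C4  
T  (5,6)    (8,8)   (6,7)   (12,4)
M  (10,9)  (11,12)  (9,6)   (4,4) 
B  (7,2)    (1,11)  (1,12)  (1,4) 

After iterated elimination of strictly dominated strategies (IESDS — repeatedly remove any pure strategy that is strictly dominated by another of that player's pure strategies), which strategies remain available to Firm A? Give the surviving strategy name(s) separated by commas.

Row B is eliminated: M beats it against every remaining column (C1: 10>7, C2: 11>1, C3: 9>1, C4: 4>1).
Column C1 is eliminated: C2 beats it against every remaining row (T: 8>6, M: 12>9).
For Firm B, C2 strictly dominates C3 on the remaining rows (T: 8>7, M: 12>6); eliminate C3.
For Firm B, C2 strictly dominates C4 on the remaining rows (T: 8>4, M: 12>4); eliminate C4.
For Firm A, M strictly dominates T on the remaining columns (C2: 11>8); eliminate T.
Among the remaining strategies, none is strictly dominated by another pure strategy of the same player, so the elimination stops.
Surviving strategies — Firm A: {M}; Firm B: {C2}.

M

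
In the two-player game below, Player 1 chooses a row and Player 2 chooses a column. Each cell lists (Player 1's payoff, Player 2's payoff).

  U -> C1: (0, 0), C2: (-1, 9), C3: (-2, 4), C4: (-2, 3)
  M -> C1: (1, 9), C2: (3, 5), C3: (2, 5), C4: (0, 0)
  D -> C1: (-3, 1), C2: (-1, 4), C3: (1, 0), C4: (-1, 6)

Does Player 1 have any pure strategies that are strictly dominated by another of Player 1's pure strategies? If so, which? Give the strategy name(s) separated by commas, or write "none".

U, D

U: dominated, since M does at least as well everywhere (C1: 1>0, C2: 3>-1, C3: 2>-2, C4: 0>-2).
M is not dominated — it holds its own against U at C1 (1>0); D at C1 (1>-3).
D: dominated, since M does at least as well everywhere (C1: 1>-3, C2: 3>-1, C3: 2>1, C4: 0>-1).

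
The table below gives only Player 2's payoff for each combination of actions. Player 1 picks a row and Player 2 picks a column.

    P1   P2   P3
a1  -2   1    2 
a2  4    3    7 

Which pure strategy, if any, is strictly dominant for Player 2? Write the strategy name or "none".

P3

P3 vs P1: a1: 2>-2, a2: 7>4.
P3 vs P2: a1: 2>1, a2: 7>3.
P3 strictly beats every other strategy against every opponent action, so it is strictly dominant.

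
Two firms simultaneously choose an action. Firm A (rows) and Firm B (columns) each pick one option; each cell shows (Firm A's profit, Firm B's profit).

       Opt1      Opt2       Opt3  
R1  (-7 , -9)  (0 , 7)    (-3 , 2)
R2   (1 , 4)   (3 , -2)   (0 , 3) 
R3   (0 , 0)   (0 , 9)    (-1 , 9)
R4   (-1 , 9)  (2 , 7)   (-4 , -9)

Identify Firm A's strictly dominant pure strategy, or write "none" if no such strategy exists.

R2 vs R1: Opt1: 1>-7, Opt2: 3>0, Opt3: 0>-3.
R2 vs R3: Opt1: 1>0, Opt2: 3>0, Opt3: 0>-1.
R2 vs R4: Opt1: 1>-1, Opt2: 3>2, Opt3: 0>-4.
R2 strictly beats every other strategy against every opponent action, so it is strictly dominant.

R2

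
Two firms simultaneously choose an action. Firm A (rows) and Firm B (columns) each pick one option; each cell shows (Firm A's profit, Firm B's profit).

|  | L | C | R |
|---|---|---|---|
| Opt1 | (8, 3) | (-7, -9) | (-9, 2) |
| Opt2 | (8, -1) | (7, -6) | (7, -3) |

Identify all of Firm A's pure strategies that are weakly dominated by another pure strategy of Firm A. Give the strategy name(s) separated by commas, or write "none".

Opt2 weakly dominates Opt1 — L: 8=8, C: 7>-7, R: 7>-9.
Nothing dominates Opt2: Opt1 at C (7>-7).

Opt1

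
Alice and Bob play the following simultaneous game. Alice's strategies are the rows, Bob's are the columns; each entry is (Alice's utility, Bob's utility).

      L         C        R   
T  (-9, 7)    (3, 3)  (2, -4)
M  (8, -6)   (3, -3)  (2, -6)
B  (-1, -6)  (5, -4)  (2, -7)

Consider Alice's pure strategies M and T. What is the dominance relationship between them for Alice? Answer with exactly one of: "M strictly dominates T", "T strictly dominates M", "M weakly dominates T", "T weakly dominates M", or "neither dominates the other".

M weakly dominates T

M's payoffs vs T's, by Bob's action — L: 8>-9, C: 3=3, R: 2=2.
M is at least as good everywhere and strictly better somewhere (tied only at C, R), so M weakly but not strictly dominates T.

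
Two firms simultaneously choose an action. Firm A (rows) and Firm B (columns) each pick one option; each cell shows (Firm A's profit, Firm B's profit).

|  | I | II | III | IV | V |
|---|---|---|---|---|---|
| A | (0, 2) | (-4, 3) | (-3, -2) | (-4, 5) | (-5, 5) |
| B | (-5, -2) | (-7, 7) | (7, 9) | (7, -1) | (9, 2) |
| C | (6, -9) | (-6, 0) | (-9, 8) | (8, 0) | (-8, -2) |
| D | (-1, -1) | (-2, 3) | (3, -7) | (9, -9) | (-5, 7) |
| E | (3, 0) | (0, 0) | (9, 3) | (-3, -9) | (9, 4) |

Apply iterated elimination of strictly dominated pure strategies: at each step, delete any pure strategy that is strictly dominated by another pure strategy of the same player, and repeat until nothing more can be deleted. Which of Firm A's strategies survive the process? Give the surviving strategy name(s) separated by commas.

Firm A's strategy A is strictly dominated by E (I: 3>0, II: 0>-4, III: 9>-3, IV: -3>-4, V: 9>-5) and is removed.
Column I is eliminated: V beats it against every remaining row (B: 2>-2, C: -2>-9, D: 7>-1, E: 4>0).
Row C is eliminated: D beats it against every remaining column (II: -2>-6, III: 3>-9, IV: 9>8, V: -5>-8).
Column IV is eliminated: II beats it against every remaining row (B: 7>-1, D: 3>-9, E: 0>-9).
Row D is eliminated: E beats it against every remaining column (II: 0>-2, III: 9>3, V: 9>-5).
Column II is eliminated: III beats it against every remaining row (B: 9>7, E: 3>0).
Among the remaining strategies, none is strictly dominated by another pure strategy of the same player, so the elimination stops.
Surviving strategies — Firm A: {B, E}; Firm B: {III, V}.

B, E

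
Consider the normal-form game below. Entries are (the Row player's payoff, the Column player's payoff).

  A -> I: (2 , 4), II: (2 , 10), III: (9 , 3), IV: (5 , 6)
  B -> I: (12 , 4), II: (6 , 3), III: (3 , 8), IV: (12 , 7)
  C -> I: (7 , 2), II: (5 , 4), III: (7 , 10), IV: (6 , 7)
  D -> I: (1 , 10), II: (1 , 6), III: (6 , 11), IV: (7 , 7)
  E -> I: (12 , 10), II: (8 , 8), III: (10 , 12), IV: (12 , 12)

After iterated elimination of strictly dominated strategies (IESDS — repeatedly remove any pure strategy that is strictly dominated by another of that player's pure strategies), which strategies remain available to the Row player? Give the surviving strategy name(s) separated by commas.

B, E

The Row player's strategy A is strictly dominated by E (I: 12>2, II: 8>2, III: 10>9, IV: 12>5) and is removed.
Row C is eliminated: E beats it against every remaining column (I: 12>7, II: 8>5, III: 10>7, IV: 12>6).
For the Row player, E strictly dominates D on the remaining columns (I: 12>1, II: 8>1, III: 10>6, IV: 12>7); eliminate D.
For the Column player, III strictly dominates I on the remaining rows (B: 8>4, E: 12>10); eliminate I.
The Column player's strategy II is strictly dominated by III (B: 8>3, E: 12>8) and is removed.
Among the remaining strategies, none is strictly dominated by another pure strategy of the same player, so the elimination stops.
Surviving strategies — the Row player: {B, E}; the Column player: {III, IV}.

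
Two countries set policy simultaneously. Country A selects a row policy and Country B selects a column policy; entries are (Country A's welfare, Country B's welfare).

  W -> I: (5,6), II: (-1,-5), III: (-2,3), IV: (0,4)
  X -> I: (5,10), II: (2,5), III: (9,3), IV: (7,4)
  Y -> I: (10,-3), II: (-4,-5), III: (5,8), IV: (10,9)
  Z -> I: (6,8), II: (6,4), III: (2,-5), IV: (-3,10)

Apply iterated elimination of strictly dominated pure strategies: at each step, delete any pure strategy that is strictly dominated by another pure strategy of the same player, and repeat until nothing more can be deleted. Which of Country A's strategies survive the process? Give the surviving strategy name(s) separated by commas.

Country B's strategy II is strictly dominated by I (W: 6>-5, X: 10>5, Y: -3>-5, Z: 8>4) and is removed.
Row W is eliminated: Y beats it against every remaining column (I: 10>5, III: 5>-2, IV: 10>0).
Country A's strategy Z is strictly dominated by Y (I: 10>6, III: 5>2, IV: 10>-3) and is removed.
Column III is eliminated: IV beats it against every remaining row (X: 4>3, Y: 9>8).
Country A's strategy X is strictly dominated by Y (I: 10>5, IV: 10>7) and is removed.
Column I is eliminated: IV beats it against every remaining row (Y: 9>-3).
Among the remaining strategies, none is strictly dominated by another pure strategy of the same player, so the elimination stops.
Surviving strategies — Country A: {Y}; Country B: {IV}.

Y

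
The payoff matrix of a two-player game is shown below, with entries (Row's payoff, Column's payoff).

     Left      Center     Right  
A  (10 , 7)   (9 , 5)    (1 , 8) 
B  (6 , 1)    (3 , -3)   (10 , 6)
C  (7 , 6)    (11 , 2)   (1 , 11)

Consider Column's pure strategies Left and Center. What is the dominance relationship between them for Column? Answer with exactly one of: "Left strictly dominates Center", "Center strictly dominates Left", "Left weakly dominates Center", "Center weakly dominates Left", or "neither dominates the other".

Left strictly dominates Center

Compare Left to Center across every action of Row: A: 7>5, B: 1>-3, C: 6>2.
Every comparison favours Left, so Left strictly dominates Center.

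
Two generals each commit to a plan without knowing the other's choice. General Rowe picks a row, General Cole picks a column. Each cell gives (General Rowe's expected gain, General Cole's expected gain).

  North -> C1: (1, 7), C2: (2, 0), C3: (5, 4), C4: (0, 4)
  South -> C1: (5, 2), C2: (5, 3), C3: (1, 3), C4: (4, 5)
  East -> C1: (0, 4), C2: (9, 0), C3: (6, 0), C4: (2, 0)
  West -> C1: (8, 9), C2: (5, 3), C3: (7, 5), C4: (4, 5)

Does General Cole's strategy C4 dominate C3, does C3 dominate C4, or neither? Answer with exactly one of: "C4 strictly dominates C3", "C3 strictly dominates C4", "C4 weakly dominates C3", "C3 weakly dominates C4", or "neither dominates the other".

C4 weakly dominates C3

Compare C4 to C3 across each opponent action: North: 4=4, South: 5>3, East: 0=0, West: 5=5.
C4 is at least as good everywhere and strictly better somewhere (tied only at North, East, West), so C4 weakly but not strictly dominates C3.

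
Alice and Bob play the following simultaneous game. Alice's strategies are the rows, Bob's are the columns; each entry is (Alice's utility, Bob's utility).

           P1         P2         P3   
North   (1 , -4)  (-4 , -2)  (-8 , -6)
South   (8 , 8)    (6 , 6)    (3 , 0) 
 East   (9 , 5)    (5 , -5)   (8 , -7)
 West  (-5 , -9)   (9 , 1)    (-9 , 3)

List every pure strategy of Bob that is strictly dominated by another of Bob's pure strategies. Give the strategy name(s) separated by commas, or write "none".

none

P1: no other strategy beats it everywhere (P2 at South (8>6); P3 at North (-4>-6)).
Nothing dominates P2: P1 at North (-2>-4); P3 at North (-2>-6).
Nothing dominates P3: P1 at West (3>-9); P2 at West (3>1).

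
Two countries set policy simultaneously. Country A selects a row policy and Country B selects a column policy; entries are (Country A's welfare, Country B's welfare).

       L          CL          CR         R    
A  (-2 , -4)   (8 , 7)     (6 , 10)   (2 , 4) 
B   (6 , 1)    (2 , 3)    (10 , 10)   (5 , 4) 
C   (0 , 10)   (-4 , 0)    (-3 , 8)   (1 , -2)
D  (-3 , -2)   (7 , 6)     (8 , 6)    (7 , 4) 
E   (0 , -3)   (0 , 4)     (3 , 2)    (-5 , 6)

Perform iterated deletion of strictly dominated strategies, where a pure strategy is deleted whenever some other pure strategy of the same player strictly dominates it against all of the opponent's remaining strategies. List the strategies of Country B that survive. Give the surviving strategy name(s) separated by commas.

CL, CR

For Country A, B strictly dominates C on the remaining columns (L: 6>0, CL: 2>-4, CR: 10>-3, R: 5>1); eliminate C.
Country A's strategy E is strictly dominated by B (L: 6>0, CL: 2>0, CR: 10>3, R: 5>-5) and is removed.
For Country B, CL strictly dominates L on the remaining rows (A: 7>-4, B: 3>1, D: 6>-2); eliminate L.
Column R is eliminated: CR beats it against every remaining row (A: 10>4, B: 10>4, D: 6>4).
Among the remaining strategies, none is strictly dominated by another pure strategy of the same player, so the elimination stops.
Surviving strategies — Country A: {A, B, D}; Country B: {CL, CR}.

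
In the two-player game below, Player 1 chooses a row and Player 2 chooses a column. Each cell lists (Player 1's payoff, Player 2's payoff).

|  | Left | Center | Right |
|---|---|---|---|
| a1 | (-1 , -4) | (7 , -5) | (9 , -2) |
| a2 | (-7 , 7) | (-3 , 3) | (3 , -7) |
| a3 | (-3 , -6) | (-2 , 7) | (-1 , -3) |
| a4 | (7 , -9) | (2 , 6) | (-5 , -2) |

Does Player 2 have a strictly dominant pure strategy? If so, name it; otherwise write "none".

none

Left fails to dominate Center at a3 (-6<7).
Center fails to dominate Left at a1 (-5<-4).
Right fails to dominate Left at a2 (-7<7).
No single strategy dominates all the others.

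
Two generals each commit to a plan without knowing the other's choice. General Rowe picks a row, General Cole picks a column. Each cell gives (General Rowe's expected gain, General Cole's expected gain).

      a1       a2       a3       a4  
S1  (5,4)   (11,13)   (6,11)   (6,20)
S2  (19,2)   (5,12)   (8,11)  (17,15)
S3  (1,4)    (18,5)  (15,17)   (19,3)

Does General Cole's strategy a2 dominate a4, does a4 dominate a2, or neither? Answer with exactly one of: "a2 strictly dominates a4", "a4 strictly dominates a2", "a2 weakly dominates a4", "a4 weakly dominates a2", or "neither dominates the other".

Compare a2 to a4 across each opponent action: S1: 13<20, S2: 12<15, S3: 5>3.
a2 does better at S3 but worse at S1, S2; neither strategy dominates the other.

neither dominates the other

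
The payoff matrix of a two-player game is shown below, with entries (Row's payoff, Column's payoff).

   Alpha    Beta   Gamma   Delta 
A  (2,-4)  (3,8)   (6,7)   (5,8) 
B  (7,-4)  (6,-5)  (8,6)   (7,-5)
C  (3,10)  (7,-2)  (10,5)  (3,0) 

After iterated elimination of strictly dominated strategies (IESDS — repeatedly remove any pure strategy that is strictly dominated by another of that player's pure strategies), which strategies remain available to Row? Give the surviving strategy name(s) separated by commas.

For Row, B strictly dominates A on the remaining columns (Alpha: 7>2, Beta: 6>3, Gamma: 8>6, Delta: 7>5); eliminate A.
Column's strategy Beta is strictly dominated by Alpha (B: -4>-5, C: 10>-2) and is removed.
For Column, Alpha strictly dominates Delta on the remaining rows (B: -4>-5, C: 10>0); eliminate Delta.
Among the remaining strategies, none is strictly dominated by another pure strategy of the same player, so the elimination stops.
Surviving strategies — Row: {B, C}; Column: {Alpha, Gamma}.

B, C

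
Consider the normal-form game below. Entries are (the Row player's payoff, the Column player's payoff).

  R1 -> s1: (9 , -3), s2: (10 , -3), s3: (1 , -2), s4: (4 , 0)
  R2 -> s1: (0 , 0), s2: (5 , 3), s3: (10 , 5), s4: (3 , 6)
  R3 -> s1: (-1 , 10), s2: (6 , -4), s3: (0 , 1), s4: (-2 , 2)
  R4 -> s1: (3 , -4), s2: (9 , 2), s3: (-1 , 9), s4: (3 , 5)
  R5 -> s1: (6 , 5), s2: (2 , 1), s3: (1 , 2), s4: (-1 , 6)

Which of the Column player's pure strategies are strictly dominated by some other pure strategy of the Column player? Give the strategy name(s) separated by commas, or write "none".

s1: no other strategy beats it everywhere (s2 at R1 (-3=-3); s3 at R3 (10>1); s4 at R3 (10>2)).
s3 strictly dominates s2 — R1: -2>-3, R2: 5>3, R3: 1>-4, R4: 9>2, R5: 2>1.
s3: no other strategy beats it everywhere (s1 at R1 (-2>-3); s2 at R1 (-2>-3); s4 at R4 (9>5)).
s4 is not dominated — it holds its own against s1 at R1 (0>-3); s2 at R1 (0>-3); s3 at R1 (0>-2).

s2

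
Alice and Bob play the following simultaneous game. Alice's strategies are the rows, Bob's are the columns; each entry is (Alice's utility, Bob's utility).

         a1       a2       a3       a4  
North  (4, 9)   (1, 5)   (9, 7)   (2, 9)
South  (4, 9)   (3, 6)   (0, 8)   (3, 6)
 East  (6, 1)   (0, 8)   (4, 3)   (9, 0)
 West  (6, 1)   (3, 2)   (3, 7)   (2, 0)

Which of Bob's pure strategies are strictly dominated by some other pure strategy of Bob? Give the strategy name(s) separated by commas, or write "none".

a1 is not dominated — it holds its own against a2 at North (9>5); a3 at North (9>7); a4 at North (9=9).
Nothing dominates a2: a1 at East (8>1); a3 at East (8>3); a4 at South (6=6).
Nothing dominates a3: a1 at East (3>1); a2 at North (7>5); a4 at South (8>6).
a4: no other strategy beats it everywhere (a1 at North (9=9); a2 at North (9>5); a3 at North (9>7)).

none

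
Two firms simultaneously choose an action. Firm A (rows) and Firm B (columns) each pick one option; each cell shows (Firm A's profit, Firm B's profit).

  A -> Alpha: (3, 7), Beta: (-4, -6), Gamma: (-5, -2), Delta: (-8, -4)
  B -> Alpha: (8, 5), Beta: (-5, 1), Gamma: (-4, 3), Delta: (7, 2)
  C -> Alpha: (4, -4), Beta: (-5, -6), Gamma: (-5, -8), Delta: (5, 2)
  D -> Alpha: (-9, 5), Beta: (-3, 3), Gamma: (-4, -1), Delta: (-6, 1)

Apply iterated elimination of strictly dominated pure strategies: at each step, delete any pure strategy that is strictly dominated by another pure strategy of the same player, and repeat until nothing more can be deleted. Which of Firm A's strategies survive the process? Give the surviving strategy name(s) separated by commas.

B

For Firm B, Alpha strictly dominates Beta on the remaining rows (A: 7>-6, B: 5>1, C: -4>-6, D: 5>3); eliminate Beta.
Firm A's strategy A is strictly dominated by B (Alpha: 8>3, Gamma: -4>-5, Delta: 7>-8) and is removed.
Firm A's strategy C is strictly dominated by B (Alpha: 8>4, Gamma: -4>-5, Delta: 7>5) and is removed.
Firm B's strategy Gamma is strictly dominated by Alpha (B: 5>3, D: 5>-1) and is removed.
Row D is eliminated: B beats it against every remaining column (Alpha: 8>-9, Delta: 7>-6).
Column Delta is eliminated: Alpha beats it against every remaining row (B: 5>2).
Among the remaining strategies, none is strictly dominated by another pure strategy of the same player, so the elimination stops.
Surviving strategies — Firm A: {B}; Firm B: {Alpha}.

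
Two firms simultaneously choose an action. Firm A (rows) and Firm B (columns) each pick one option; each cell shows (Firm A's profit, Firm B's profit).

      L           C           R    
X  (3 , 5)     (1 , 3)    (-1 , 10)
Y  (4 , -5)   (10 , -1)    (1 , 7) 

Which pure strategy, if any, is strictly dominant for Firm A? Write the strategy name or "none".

Y vs X: L: 4>3, C: 10>1, R: 1>-1.
Y strictly beats every other strategy against every opponent action, so it is strictly dominant.

Y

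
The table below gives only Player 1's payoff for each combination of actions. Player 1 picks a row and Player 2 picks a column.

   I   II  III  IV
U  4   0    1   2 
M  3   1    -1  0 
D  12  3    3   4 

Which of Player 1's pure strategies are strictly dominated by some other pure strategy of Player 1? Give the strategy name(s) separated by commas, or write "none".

U, M

U: dominated, since D does at least as well everywhere (I: 12>4, II: 3>0, III: 3>1, IV: 4>2).
M is strictly dominated by D (I: 12>3, II: 3>1, III: 3>-1, IV: 4>0).
D: no other strategy beats it everywhere (U at I (12>4); M at I (12>3)).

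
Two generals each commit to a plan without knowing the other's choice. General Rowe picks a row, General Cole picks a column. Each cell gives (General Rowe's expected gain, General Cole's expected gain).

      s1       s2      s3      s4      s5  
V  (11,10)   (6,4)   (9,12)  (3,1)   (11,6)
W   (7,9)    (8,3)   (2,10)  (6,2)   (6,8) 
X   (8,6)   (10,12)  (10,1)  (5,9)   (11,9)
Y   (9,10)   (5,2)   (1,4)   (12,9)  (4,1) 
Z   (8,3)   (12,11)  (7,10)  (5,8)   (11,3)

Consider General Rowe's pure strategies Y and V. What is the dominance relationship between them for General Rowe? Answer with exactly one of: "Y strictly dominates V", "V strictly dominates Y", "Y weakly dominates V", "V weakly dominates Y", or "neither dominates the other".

neither dominates the other

Y's payoffs vs V's, by General Cole's action — s1: 9<11, s2: 5<6, s3: 1<9, s4: 12>3, s5: 4<11.
Y does better at s4 but worse at s1, s2, s3, s5; neither strategy dominates the other.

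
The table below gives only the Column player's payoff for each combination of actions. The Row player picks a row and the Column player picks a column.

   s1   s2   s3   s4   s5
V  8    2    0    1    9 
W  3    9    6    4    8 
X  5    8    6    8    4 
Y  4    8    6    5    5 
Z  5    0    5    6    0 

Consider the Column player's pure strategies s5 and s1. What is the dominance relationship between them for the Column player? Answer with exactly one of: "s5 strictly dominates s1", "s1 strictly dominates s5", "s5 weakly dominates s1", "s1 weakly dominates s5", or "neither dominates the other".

s5's payoffs vs s1's, by the Row player's action — V: 9>8, W: 8>3, X: 4<5, Y: 5>4, Z: 0<5.
s5 does better at V, W, Y but worse at X, Z; neither strategy dominates the other.

neither dominates the other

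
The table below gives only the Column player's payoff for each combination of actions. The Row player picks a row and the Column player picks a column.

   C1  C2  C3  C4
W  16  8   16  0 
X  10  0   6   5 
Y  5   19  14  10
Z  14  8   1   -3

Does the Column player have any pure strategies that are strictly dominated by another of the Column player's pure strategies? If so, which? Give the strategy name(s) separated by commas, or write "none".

C4

C1 is not dominated — it holds its own against C2 at W (16>8); C3 at W (16=16); C4 at W (16>0).
C2 is not dominated — it holds its own against C1 at Y (19>5); C3 at Y (19>14); C4 at W (8>0).
C3 is not dominated — it holds its own against C1 at W (16=16); C2 at W (16>8); C4 at W (16>0).
C4 is strictly dominated by C3 (W: 16>0, X: 6>5, Y: 14>10, Z: 1>-3).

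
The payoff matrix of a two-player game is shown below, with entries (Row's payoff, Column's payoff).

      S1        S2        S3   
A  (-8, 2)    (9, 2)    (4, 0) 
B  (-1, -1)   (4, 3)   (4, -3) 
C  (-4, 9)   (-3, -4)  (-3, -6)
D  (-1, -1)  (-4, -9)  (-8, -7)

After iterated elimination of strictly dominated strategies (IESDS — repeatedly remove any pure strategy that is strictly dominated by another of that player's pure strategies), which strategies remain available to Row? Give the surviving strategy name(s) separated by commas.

Row C is eliminated: B beats it against every remaining column (S1: -1>-4, S2: 4>-3, S3: 4>-3).
Column S3 is eliminated: S1 beats it against every remaining row (A: 2>0, B: -1>-3, D: -1>-7).
Among the remaining strategies, none is strictly dominated by another pure strategy of the same player, so the elimination stops.
Surviving strategies — Row: {A, B, D}; Column: {S1, S2}.

A, B, D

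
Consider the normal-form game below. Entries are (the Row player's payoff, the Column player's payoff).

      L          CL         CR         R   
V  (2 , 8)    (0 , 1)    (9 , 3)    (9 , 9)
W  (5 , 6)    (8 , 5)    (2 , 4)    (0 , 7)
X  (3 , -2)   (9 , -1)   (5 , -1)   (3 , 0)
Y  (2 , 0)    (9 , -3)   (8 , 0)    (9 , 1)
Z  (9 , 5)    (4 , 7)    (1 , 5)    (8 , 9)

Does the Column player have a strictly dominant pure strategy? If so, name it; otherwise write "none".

R vs L: V: 9>8, W: 7>6, X: 0>-2, Y: 1>0, Z: 9>5.
R vs CL: V: 9>1, W: 7>5, X: 0>-1, Y: 1>-3, Z: 9>7.
R vs CR: V: 9>3, W: 7>4, X: 0>-1, Y: 1>0, Z: 9>5.
R strictly beats every other strategy against every opponent action, so it is strictly dominant.

R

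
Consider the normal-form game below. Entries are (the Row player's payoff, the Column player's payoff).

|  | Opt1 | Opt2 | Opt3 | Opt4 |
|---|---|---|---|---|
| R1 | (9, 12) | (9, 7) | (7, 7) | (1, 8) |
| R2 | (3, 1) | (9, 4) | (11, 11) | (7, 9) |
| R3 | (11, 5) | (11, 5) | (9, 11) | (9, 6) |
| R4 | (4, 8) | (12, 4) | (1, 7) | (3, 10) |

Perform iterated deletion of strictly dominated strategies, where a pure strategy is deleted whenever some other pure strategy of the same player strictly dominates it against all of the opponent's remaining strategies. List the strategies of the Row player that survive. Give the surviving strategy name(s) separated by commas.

For the Row player, R3 strictly dominates R1 on the remaining columns (Opt1: 11>9, Opt2: 11>9, Opt3: 9>7, Opt4: 9>1); eliminate R1.
Column Opt1 is eliminated: Opt4 beats it against every remaining row (R2: 9>1, R3: 6>5, R4: 10>8).
The Column player's strategy Opt2 is strictly dominated by Opt3 (R2: 11>4, R3: 11>5, R4: 7>4) and is removed.
For the Row player, R2 strictly dominates R4 on the remaining columns (Opt3: 11>1, Opt4: 7>3); eliminate R4.
Column Opt4 is eliminated: Opt3 beats it against every remaining row (R2: 11>9, R3: 11>6).
For the Row player, R2 strictly dominates R3 on the remaining columns (Opt3: 11>9); eliminate R3.
Among the remaining strategies, none is strictly dominated by another pure strategy of the same player, so the elimination stops.
Surviving strategies — the Row player: {R2}; the Column player: {Opt3}.

R2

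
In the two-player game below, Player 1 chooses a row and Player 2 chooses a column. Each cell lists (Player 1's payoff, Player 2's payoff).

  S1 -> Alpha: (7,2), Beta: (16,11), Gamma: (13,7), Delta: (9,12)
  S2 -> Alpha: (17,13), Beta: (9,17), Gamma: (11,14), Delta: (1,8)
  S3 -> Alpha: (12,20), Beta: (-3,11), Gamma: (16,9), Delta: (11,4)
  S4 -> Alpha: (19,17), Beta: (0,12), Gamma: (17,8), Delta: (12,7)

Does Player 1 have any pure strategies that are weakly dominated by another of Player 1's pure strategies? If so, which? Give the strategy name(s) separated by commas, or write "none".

Nothing dominates S1: S2 at Beta (16>9); S3 at Beta (16>-3); S4 at Beta (16>0).
S2 is not dominated — it holds its own against S1 at Alpha (17>7); S3 at Alpha (17>12); S4 at Beta (9>0).
S3 is weakly dominated by S4 (Alpha: 19>12, Beta: 0>-3, Gamma: 17>16, Delta: 12>11).
S4 is not dominated — it holds its own against S1 at Alpha (19>7); S2 at Alpha (19>17); S3 at Alpha (19>12).

S3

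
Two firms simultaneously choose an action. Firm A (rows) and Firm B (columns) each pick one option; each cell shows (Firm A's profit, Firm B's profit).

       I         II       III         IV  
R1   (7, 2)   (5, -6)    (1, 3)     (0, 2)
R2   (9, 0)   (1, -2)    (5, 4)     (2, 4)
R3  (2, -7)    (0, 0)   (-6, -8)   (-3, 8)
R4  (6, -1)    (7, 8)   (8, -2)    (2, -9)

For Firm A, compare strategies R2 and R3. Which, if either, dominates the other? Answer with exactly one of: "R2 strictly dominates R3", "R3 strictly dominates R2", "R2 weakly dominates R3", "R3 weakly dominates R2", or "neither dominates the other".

R2's payoffs vs R3's, by Firm B's action — I: 9>2, II: 1>0, III: 5>-6, IV: 2>-3.
R2 gives a strictly higher payoff against each choice by Firm B, so R2 strictly dominates R3.

R2 strictly dominates R3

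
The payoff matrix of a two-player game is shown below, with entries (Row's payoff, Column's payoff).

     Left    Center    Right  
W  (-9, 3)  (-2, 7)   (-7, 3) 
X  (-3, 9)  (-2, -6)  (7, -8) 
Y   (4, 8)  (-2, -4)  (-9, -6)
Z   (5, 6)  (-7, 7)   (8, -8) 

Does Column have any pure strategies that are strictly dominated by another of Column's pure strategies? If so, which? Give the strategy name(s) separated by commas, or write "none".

Right

Left: no other strategy beats it everywhere (Center at X (9>-6); Right at W (3=3)).
Nothing dominates Center: Left at W (7>3); Right at W (7>3).
Right is strictly dominated by Center (W: 7>3, X: -6>-8, Y: -4>-6, Z: 7>-8).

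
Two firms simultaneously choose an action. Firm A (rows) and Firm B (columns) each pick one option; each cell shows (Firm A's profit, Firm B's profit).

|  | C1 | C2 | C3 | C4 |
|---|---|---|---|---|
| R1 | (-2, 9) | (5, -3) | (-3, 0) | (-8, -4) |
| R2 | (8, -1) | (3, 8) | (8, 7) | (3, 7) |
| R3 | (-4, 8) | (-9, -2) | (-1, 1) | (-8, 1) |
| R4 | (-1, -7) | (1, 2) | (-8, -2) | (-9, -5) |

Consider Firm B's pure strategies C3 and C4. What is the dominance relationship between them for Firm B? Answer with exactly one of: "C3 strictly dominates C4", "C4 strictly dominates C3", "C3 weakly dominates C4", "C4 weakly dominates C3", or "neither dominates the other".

C3's payoffs vs C4's, by Firm A's action — R1: 0>-4, R2: 7=7, R3: 1=1, R4: -2>-5.
C3 is at least as good everywhere and strictly better somewhere (tied only at R2, R3), so C3 weakly but not strictly dominates C4.

C3 weakly dominates C4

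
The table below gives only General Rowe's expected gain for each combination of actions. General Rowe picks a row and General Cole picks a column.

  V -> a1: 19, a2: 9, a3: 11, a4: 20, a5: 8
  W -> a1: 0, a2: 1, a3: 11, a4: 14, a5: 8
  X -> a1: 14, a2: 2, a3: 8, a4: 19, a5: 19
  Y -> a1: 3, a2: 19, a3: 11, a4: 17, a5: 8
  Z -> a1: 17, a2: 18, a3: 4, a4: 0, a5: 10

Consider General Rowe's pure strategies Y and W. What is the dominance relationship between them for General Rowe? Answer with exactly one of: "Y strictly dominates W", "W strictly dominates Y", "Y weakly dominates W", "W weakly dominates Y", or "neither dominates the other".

Y weakly dominates W

Y's payoffs vs W's, by General Cole's action — a1: 3>0, a2: 19>1, a3: 11=11, a4: 17>14, a5: 8=8.
Y is at least as good everywhere and strictly better somewhere (tied only at a3, a5), so Y weakly but not strictly dominates W.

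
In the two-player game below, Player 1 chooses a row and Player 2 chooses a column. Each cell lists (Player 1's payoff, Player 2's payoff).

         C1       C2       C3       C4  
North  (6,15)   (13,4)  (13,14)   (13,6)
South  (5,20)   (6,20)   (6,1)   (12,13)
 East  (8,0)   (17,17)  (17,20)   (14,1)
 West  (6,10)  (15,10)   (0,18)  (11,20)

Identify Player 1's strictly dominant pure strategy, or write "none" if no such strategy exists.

East

East vs North: C1: 8>6, C2: 17>13, C3: 17>13, C4: 14>13.
East vs South: C1: 8>5, C2: 17>6, C3: 17>6, C4: 14>12.
East vs West: C1: 8>6, C2: 17>15, C3: 17>0, C4: 14>11.
East strictly beats every other strategy against every opponent action, so it is strictly dominant.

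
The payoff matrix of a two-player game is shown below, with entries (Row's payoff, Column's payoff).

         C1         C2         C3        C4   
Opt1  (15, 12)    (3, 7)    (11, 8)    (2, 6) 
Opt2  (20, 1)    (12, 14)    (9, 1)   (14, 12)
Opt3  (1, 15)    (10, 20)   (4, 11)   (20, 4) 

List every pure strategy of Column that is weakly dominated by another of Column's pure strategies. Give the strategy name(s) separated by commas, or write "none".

C3, C4

C1: no other strategy beats it everywhere (C2 at Opt1 (12>7); C3 at Opt1 (12>8); C4 at Opt1 (12>6)).
C2: no other strategy beats it everywhere (C1 at Opt2 (14>1); C3 at Opt2 (14>1); C4 at Opt1 (7>6)).
C1 weakly dominates C3 — Opt1: 12>8, Opt2: 1=1, Opt3: 15>11.
C2 weakly dominates C4 — Opt1: 7>6, Opt2: 14>12, Opt3: 20>4.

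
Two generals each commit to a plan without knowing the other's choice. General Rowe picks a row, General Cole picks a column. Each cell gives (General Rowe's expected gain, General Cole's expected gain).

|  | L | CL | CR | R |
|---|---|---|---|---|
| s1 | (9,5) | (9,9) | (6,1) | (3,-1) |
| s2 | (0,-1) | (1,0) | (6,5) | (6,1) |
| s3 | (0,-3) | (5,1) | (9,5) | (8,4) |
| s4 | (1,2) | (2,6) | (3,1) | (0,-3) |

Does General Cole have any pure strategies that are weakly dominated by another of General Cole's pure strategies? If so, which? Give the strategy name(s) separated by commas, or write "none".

L, R

CL weakly dominates L — s1: 9>5, s2: 0>-1, s3: 1>-3, s4: 6>2.
CL is not dominated — it holds its own against L at s1 (9>5); CR at s1 (9>1); R at s1 (9>-1).
CR: no other strategy beats it everywhere (L at s2 (5>-1); CL at s2 (5>0); R at s1 (1>-1)).
CR weakly dominates R — s1: 1>-1, s2: 5>1, s3: 5>4, s4: 1>-3.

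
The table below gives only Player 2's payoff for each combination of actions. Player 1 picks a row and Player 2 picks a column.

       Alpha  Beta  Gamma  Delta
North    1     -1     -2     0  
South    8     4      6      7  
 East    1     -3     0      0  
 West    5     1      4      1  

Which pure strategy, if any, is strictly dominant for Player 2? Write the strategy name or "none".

Alpha

Alpha vs Beta: North: 1>-1, South: 8>4, East: 1>-3, West: 5>1.
Alpha vs Gamma: North: 1>-2, South: 8>6, East: 1>0, West: 5>4.
Alpha vs Delta: North: 1>0, South: 8>7, East: 1>0, West: 5>1.
Alpha strictly beats every other strategy against every opponent action, so it is strictly dominant.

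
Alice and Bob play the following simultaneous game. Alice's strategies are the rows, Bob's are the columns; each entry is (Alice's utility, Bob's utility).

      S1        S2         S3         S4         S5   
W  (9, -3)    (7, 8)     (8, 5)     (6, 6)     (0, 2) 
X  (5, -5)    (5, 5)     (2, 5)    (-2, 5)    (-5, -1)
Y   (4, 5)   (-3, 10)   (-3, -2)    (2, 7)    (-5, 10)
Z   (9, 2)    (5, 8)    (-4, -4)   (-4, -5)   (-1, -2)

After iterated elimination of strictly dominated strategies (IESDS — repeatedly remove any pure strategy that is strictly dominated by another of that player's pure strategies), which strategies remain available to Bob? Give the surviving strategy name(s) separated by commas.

Alice's strategy X is strictly dominated by W (S1: 9>5, S2: 7>5, S3: 8>2, S4: 6>-2, S5: 0>-5) and is removed.
For Alice, W strictly dominates Y on the remaining columns (S1: 9>4, S2: 7>-3, S3: 8>-3, S4: 6>2, S5: 0>-5); eliminate Y.
For Bob, S2 strictly dominates S1 on the remaining rows (W: 8>-3, Z: 8>2); eliminate S1.
Row Z is eliminated: W beats it against every remaining column (S2: 7>5, S3: 8>-4, S4: 6>-4, S5: 0>-1).
Bob's strategy S3 is strictly dominated by S2 (W: 8>5) and is removed.
Bob's strategy S4 is strictly dominated by S2 (W: 8>6) and is removed.
Bob's strategy S5 is strictly dominated by S2 (W: 8>2) and is removed.
Among the remaining strategies, none is strictly dominated by another pure strategy of the same player, so the elimination stops.
Surviving strategies — Alice: {W}; Bob: {S2}.

S2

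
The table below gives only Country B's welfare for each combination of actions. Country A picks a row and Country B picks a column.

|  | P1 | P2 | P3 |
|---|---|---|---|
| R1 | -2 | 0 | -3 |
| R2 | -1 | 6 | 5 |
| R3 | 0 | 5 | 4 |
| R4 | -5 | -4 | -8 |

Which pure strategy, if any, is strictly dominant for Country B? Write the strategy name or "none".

P2

P2 vs P1: R1: 0>-2, R2: 6>-1, R3: 5>0, R4: -4>-5.
P2 vs P3: R1: 0>-3, R2: 6>5, R3: 5>4, R4: -4>-8.
P2 strictly beats every other strategy against every opponent action, so it is strictly dominant.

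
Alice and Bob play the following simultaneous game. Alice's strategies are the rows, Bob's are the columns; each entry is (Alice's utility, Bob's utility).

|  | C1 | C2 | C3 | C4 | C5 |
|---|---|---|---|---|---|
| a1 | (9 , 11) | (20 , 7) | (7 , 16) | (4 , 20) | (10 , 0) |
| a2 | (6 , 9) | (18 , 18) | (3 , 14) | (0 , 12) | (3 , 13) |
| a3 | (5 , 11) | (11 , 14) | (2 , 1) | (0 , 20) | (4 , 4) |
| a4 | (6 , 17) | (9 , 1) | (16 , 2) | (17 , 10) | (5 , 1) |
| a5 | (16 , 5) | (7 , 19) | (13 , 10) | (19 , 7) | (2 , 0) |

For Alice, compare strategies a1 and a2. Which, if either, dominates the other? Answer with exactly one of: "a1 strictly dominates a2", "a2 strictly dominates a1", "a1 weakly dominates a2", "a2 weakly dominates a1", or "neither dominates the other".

a1 strictly dominates a2

a1's payoffs vs a2's, by Bob's action — C1: 9>6, C2: 20>18, C3: 7>3, C4: 4>0, C5: 10>3.
Every comparison favours a1, so a1 strictly dominates a2.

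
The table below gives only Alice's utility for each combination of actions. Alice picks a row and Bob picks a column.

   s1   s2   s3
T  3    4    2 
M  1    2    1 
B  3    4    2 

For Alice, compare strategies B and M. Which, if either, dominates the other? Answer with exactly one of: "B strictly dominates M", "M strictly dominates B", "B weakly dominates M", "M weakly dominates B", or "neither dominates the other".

B strictly dominates M

Compare B to M across each choice by Bob: s1: 3>1, s2: 4>2, s3: 2>1.
Every comparison favours B, so B strictly dominates M.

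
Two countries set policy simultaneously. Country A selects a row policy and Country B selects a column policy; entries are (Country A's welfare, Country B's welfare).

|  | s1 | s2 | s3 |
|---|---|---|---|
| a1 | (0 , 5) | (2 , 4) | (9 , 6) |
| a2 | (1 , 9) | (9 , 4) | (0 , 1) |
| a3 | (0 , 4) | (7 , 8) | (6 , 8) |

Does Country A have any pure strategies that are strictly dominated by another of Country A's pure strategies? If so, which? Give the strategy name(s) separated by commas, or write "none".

Nothing dominates a1: a2 at s3 (9>0); a3 at s1 (0=0).
a2: no other strategy beats it everywhere (a1 at s1 (1>0); a3 at s1 (1>0)).
a3 is not dominated — it holds its own against a1 at s1 (0=0); a2 at s3 (6>0).

none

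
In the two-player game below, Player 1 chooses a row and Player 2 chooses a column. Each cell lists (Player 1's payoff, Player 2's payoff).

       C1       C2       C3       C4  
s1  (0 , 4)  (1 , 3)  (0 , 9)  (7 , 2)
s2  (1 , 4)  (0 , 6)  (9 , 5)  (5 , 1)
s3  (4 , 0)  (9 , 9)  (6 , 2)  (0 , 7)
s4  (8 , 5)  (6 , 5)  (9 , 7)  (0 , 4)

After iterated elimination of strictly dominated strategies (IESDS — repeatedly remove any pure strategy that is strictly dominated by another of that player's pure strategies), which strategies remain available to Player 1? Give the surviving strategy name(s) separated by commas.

Column C1 is eliminated: C3 beats it against every remaining row (s1: 9>4, s2: 5>4, s3: 2>0, s4: 7>5).
Player 2's strategy C4 is strictly dominated by C2 (s1: 3>2, s2: 6>1, s3: 9>7, s4: 5>4) and is removed.
For Player 1, s3 strictly dominates s1 on the remaining columns (C2: 9>1, C3: 6>0); eliminate s1.
Among the remaining strategies, none is strictly dominated by another pure strategy of the same player, so the elimination stops.
Surviving strategies — Player 1: {s2, s3, s4}; Player 2: {C2, C3}.

s2, s3, s4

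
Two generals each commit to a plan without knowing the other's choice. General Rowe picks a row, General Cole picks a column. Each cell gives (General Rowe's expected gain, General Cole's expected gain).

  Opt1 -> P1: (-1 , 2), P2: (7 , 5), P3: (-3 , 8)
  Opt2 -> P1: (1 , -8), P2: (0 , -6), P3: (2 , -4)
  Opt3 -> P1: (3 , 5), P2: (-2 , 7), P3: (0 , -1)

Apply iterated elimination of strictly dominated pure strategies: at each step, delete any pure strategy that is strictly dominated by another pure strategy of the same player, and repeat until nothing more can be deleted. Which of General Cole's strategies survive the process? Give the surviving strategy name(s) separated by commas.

For General Cole, P2 strictly dominates P1 on the remaining rows (Opt1: 5>2, Opt2: -6>-8, Opt3: 7>5); eliminate P1.
General Rowe's strategy Opt3 is strictly dominated by Opt2 (P2: 0>-2, P3: 2>0) and is removed.
Column P2 is eliminated: P3 beats it against every remaining row (Opt1: 8>5, Opt2: -4>-6).
Row Opt1 is eliminated: Opt2 beats it against every remaining column (P3: 2>-3).
Among the remaining strategies, none is strictly dominated by another pure strategy of the same player, so the elimination stops.
Surviving strategies — General Rowe: {Opt2}; General Cole: {P3}.

P3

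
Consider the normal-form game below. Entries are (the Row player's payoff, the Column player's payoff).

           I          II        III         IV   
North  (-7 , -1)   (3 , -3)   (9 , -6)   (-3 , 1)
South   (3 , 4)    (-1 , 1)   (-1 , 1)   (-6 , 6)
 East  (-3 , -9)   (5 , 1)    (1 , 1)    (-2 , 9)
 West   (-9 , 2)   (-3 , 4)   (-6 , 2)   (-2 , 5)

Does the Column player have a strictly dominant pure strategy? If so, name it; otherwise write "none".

IV vs I: North: 1>-1, South: 6>4, East: 9>-9, West: 5>2.
IV vs II: North: 1>-3, South: 6>1, East: 9>1, West: 5>4.
IV vs III: North: 1>-6, South: 6>1, East: 9>1, West: 5>2.
IV strictly beats every other strategy against every opponent action, so it is strictly dominant.

IV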